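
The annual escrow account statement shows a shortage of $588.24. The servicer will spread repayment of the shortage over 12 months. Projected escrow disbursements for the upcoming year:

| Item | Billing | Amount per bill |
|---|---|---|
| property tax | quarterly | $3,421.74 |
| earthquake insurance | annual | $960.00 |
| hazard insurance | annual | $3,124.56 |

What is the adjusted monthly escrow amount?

Property tax: $3,421.74 × 4 = $13,686.96/yr
Earthquake insurance: $960.00/yr
Hazard insurance: $3,124.56/yr
Total per year = $17,771.52
Base monthly escrow = $17,771.52 / 12 = $1,480.96
Shortage spread = $588.24 ÷ 12 = $49.02/mo
New monthly escrow = $1,480.96 + $49.02 = $1,529.98

$1,529.98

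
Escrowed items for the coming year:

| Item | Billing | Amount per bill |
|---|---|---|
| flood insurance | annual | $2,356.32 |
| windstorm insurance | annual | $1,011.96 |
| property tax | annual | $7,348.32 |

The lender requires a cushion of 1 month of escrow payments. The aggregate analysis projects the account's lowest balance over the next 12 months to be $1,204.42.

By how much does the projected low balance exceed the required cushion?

Flood insurance = $2,356.32 per year
Windstorm insurance = $1,011.96 per year
Property tax = $7,348.32 per year
Combined annual = $10,716.60
Per month = $10,716.60 / 12 = $893.05
Required reserve = 1 × $893.05 = $893.05
Surplus = $1,204.42 − $893.05 = $311.37

$311.37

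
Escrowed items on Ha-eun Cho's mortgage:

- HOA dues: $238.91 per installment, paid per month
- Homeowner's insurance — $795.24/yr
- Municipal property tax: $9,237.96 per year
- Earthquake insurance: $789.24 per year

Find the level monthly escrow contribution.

HOA dues = $238.91 × 12 = $2,866.92
Homeowner's insurance = $795.24
Municipal property tax = $9,237.96
Earthquake insurance = $789.24
Total per year = $2,866.92 + $795.24 + $9,237.96 + $789.24 = $13,689.36
Monthly escrow = $13,689.36 / 12 = $1,140.78

$1,140.78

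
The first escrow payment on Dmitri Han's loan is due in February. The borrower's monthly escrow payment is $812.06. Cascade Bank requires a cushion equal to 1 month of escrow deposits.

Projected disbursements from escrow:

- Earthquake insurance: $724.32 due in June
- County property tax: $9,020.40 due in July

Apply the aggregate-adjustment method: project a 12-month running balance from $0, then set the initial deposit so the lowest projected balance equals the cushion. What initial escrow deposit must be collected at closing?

Cushion = 1 × $812.06 = $812.06
Trial balance (start $0, +$812.06 each month, − disbursements):
  Feb: +$812.06 → $812.06
  Mar: +$812.06 → $1,624.12
  Apr: +$812.06 → $2,436.18
  May: +$812.06 → $3,248.24
  Jun: +$812.06 − $724.32 → $3,335.98
  Jul: +$812.06 − $9,020.40 → -$4,872.36
  Aug: +$812.06 → -$4,060.30
  Sep: +$812.06 → -$3,248.24
  Oct: +$812.06 → -$2,436.18
  Nov: +$812.06 → -$1,624.12
  Dec: +$812.06 → -$812.06
  Jan: +$812.06 → $0.00
Lowest trial balance = -$4,872.36 (Jul)
Initial deposit = cushion − low point = $812.06 − (-$4,872.36) = $5,684.42

$5,684.42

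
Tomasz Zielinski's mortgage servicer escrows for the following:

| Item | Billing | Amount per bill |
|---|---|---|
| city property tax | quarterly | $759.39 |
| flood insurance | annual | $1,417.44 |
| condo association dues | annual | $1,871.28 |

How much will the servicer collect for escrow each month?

$527.19

City property tax: $759.39 × 4 = $3,037.56 annually
Flood insurance: $1,417.44 annually
Condo association dues: $1,871.28 annually
Annual escrow total = $6,326.28
Per month = $6,326.28 / 12 = $527.19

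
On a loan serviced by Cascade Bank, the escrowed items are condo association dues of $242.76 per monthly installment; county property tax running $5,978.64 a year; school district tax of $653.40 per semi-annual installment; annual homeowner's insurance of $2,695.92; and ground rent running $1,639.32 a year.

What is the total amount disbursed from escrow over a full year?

$14,533.80

Condo association dues — $242.76 × 12 = $2,913.12
County property tax — $5,978.64
School district tax — $653.40 × 2 = $1,306.80
Homeowner's insurance — $2,695.92
Ground rent — $1,639.32
Total annual escrow = $14,533.80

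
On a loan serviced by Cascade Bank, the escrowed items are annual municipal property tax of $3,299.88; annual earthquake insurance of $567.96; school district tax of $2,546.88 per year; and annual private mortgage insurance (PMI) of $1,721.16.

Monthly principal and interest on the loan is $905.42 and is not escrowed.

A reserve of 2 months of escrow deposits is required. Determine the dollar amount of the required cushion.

Municipal property tax: $3,299.88 per year
Earthquake insurance: $567.96 per year
School district tax: $2,546.88 per year
Private mortgage insurance (PMI): $1,721.16 per year
Total per year = $3,299.88 + $567.96 + $2,546.88 + $1,721.16 = $8,135.88
Monthly escrow = $8,135.88 / 12 = $677.99
Reserve = 2 × $677.99 = $1,355.98

$1,355.98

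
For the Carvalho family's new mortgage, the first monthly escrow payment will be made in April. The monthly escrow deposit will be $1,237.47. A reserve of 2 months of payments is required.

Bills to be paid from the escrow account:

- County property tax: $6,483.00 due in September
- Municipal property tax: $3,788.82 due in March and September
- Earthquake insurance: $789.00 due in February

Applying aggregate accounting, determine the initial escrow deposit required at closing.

Cushion = 2 × $1,237.47 = $2,474.94
Trial balance (start $0, +$1,237.47 each month, − disbursements):
  Apr: +$1,237.47 → $1,237.47
  May: +$1,237.47 → $2,474.94
  Jun: +$1,237.47 → $3,712.41
  Jul: +$1,237.47 → $4,949.88
  Aug: +$1,237.47 → $6,187.35
  Sep: +$1,237.47 − $10,271.82 → -$2,847.00
  Oct: +$1,237.47 → -$1,609.53
  Nov: +$1,237.47 → -$372.06
  Dec: +$1,237.47 → $865.41
  Jan: +$1,237.47 → $2,102.88
  Feb: +$1,237.47 − $789.00 → $2,551.35
  Mar: +$1,237.47 − $3,788.82 → $0.00
Lowest trial balance = -$2,847.00 (Sep)
Initial deposit = cushion − low point = $2,474.94 − (-$2,847.00) = $5,321.94

$5,321.94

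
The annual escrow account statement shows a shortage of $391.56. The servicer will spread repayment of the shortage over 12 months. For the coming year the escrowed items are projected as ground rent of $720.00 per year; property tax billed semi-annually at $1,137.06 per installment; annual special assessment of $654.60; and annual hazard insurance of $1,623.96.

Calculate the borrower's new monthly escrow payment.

Ground rent = $720.00 annually
Property tax = $1,137.06 × 2 = $2,274.12 annually
Special assessment = $654.60 annually
Hazard insurance = $1,623.96 annually
Yearly total = $720.00 + $2,274.12 + $654.60 + $1,623.96 = $5,272.68
Per month = $5,272.68 ÷ 12 = $439.39
Monthly shortage recovery: $391.56 ÷ 12 = $32.63
New monthly escrow = $439.39 + $32.63 = $472.02

$472.02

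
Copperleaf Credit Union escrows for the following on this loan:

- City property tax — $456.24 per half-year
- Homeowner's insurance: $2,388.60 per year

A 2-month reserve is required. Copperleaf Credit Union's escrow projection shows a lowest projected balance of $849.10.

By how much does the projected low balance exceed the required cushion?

City property tax — $456.24 × 2 = $912.48
Homeowner's insurance — $2,388.60
Combined annual = $912.48 + $2,388.60 = $3,301.08
Per month = $3,301.08 ÷ 12 = $275.09
Required reserve = 2 × $275.09 = $550.18
Excess over cushion: $849.10 − $550.18 = $298.92

$298.92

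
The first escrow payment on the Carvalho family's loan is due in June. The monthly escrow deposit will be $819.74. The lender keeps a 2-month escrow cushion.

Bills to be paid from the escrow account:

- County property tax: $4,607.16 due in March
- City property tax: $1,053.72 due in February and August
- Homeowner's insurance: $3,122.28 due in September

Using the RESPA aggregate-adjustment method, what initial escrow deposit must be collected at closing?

$3,278.96

Cushion = 2 × $819.74 = $1,639.48
Trial balance (start $0, +$819.74 each month, − disbursements):
  Jun: +$819.74 → $819.74
  Jul: +$819.74 → $1,639.48
  Aug: +$819.74 − $1,053.72 → $1,405.50
  Sep: +$819.74 − $3,122.28 → -$897.04
  Oct: +$819.74 → -$77.30
  Nov: +$819.74 → $742.44
  Dec: +$819.74 → $1,562.18
  Jan: +$819.74 → $2,381.92
  Feb: +$819.74 − $1,053.72 → $2,147.94
  Mar: +$819.74 − $4,607.16 → -$1,639.48
  Apr: +$819.74 → -$819.74
  May: +$819.74 → $0.00
Lowest trial balance = -$1,639.48 (Mar)
Initial deposit = cushion − low point = $1,639.48 − (-$1,639.48) = $3,278.96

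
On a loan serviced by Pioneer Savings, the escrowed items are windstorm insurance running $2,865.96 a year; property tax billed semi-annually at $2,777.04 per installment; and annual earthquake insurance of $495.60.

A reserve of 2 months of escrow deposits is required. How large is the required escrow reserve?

Windstorm insurance: $2,865.96 per year
Property tax: $2,777.04 × 2 = $5,554.08 per year
Earthquake insurance: $495.60 per year
Total per year = $8,915.64
Per month = $8,915.64 / 12 = $742.97
Reserve = 2 × $742.97 = $1,485.94

$1,485.94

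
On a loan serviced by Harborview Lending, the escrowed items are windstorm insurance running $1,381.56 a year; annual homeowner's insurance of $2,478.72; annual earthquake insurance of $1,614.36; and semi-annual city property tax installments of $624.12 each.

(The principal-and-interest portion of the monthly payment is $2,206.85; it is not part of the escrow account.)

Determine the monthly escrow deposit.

$560.24

Windstorm insurance: $1,381.56
Homeowner's insurance: $2,478.72
Earthquake insurance: $1,614.36
City property tax: $624.12 × 2 = $1,248.24
Yearly total = $6,722.88
Base monthly escrow = $6,722.88 / 12 = $560.24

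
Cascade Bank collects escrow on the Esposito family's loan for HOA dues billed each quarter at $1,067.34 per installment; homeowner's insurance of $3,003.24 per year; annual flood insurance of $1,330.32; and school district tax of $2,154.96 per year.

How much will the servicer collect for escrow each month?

HOA dues — $1,067.34 × 4 = $4,269.36 per year
Homeowner's insurance — $3,003.24 per year
Flood insurance — $1,330.32 per year
School district tax — $2,154.96 per year
Annual escrow total = $4,269.36 + $3,003.24 + $1,330.32 + $2,154.96 = $10,757.88
Base monthly escrow = $10,757.88 / 12 = $896.49

$896.49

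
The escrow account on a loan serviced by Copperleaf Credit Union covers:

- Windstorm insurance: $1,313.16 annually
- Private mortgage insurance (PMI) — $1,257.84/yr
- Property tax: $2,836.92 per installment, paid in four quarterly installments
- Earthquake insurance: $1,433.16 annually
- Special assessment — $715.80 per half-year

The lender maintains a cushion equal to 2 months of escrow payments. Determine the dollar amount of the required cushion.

$2,797.24

Windstorm insurance — $1,313.16 per year
Private mortgage insurance (PMI) — $1,257.84 per year
Property tax — $2,836.92 × 4 = $11,347.68 per year
Earthquake insurance — $1,433.16 per year
Special assessment — $715.80 × 2 = $1,431.60 per year
Yearly total = $1,313.16 + $1,257.84 + $11,347.68 + $1,433.16 + $1,431.60 = $16,783.44
Monthly = $16,783.44 / 12 = $1,398.62
Cushion = 2 × $1,398.62 = $2,797.24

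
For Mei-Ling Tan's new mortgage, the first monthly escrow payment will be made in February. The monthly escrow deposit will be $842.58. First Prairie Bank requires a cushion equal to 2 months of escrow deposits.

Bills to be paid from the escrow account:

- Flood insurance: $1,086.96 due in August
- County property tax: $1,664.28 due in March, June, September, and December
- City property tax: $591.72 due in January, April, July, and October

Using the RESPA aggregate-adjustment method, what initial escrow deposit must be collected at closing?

Cushion = 2 × $842.58 = $1,685.16
Trial balance (start $0, +$842.58 each month, − disbursements):
  Feb: +$842.58 → $842.58
  Mar: +$842.58 − $1,664.28 → $20.88
  Apr: +$842.58 − $591.72 → $271.74
  May: +$842.58 → $1,114.32
  Jun: +$842.58 − $1,664.28 → $292.62
  Jul: +$842.58 − $591.72 → $543.48
  Aug: +$842.58 − $1,086.96 → $299.10
  Sep: +$842.58 − $1,664.28 → -$522.60
  Oct: +$842.58 − $591.72 → -$271.74
  Nov: +$842.58 → $570.84
  Dec: +$842.58 − $1,664.28 → -$250.86
  Jan: +$842.58 − $591.72 → $0.00
Lowest trial balance = -$522.60 (Sep)
Initial deposit = cushion − low point = $1,685.16 − (-$522.60) = $2,207.76

$2,207.76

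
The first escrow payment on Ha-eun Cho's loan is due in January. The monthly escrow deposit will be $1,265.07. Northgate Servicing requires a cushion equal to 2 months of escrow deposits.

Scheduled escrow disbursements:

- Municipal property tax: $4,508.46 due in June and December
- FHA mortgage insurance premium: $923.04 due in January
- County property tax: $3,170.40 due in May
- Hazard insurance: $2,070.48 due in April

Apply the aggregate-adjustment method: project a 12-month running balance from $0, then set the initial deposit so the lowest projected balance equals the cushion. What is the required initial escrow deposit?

$5,612.10

Cushion = 2 × $1,265.07 = $2,530.14
Trial balance (start $0, +$1,265.07 each month, − disbursements):
  Jan: +$1,265.07 − $923.04 → $342.03
  Feb: +$1,265.07 → $1,607.10
  Mar: +$1,265.07 → $2,872.17
  Apr: +$1,265.07 − $2,070.48 → $2,066.76
  May: +$1,265.07 − $3,170.40 → $161.43
  Jun: +$1,265.07 − $4,508.46 → -$3,081.96
  Jul: +$1,265.07 → -$1,816.89
  Aug: +$1,265.07 → -$551.82
  Sep: +$1,265.07 → $713.25
  Oct: +$1,265.07 → $1,978.32
  Nov: +$1,265.07 → $3,243.39
  Dec: +$1,265.07 − $4,508.46 → $0.00
Lowest trial balance = -$3,081.96 (Jun)
Initial deposit = cushion − low point = $2,530.14 − (-$3,081.96) = $5,612.10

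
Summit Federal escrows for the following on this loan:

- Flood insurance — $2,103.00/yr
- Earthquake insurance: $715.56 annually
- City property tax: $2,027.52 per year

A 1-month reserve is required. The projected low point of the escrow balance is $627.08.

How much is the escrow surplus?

$223.24

Flood insurance — $2,103.00/yr
Earthquake insurance — $715.56/yr
City property tax — $2,027.52/yr
Combined annual = $2,103.00 + $715.56 + $2,027.52 = $4,846.08
Monthly = $4,846.08 / 12 = $403.84
Required cushion = 1 × $403.84 = $403.84
Surplus = $627.08 − $403.84 = $223.24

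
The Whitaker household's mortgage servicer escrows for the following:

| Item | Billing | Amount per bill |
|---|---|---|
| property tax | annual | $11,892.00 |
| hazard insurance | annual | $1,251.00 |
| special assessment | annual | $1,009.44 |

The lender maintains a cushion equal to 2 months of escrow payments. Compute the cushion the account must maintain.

Property tax — $11,892.00
Hazard insurance — $1,251.00
Special assessment — $1,009.44
Total annual escrow = $14,152.44
Monthly = $14,152.44 ÷ 12 = $1,179.37
Cushion = 2 × $1,179.37 = $2,358.74

$2,358.74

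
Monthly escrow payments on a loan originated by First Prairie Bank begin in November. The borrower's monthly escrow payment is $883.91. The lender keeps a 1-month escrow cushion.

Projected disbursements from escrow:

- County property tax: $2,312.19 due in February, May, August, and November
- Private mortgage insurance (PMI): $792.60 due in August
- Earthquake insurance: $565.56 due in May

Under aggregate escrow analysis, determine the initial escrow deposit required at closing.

Cushion = 1 × $883.91 = $883.91
Trial balance (start $0, +$883.91 each month, − disbursements):
  Nov: +$883.91 − $2,312.19 → -$1,428.28
  Dec: +$883.91 → -$544.37
  Jan: +$883.91 → $339.54
  Feb: +$883.91 − $2,312.19 → -$1,088.74
  Mar: +$883.91 → -$204.83
  Apr: +$883.91 → $679.08
  May: +$883.91 − $2,877.75 → -$1,314.76
  Jun: +$883.91 → -$430.85
  Jul: +$883.91 → $453.06
  Aug: +$883.91 − $3,104.79 → -$1,767.82
  Sep: +$883.91 → -$883.91
  Oct: +$883.91 → $0.00
Lowest trial balance = -$1,767.82 (Aug)
Initial deposit = cushion − low point = $883.91 − (-$1,767.82) = $2,651.73

$2,651.73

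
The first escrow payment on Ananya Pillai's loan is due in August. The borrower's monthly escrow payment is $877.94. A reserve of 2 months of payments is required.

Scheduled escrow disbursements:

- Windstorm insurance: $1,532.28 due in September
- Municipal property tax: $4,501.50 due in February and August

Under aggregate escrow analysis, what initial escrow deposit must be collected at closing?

Cushion = 2 × $877.94 = $1,755.88
Trial balance (start $0, +$877.94 each month, − disbursements):
  Aug: +$877.94 − $4,501.50 → -$3,623.56
  Sep: +$877.94 − $1,532.28 → -$4,277.90
  Oct: +$877.94 → -$3,399.96
  Nov: +$877.94 → -$2,522.02
  Dec: +$877.94 → -$1,644.08
  Jan: +$877.94 → -$766.14
  Feb: +$877.94 − $4,501.50 → -$4,389.70
  Mar: +$877.94 → -$3,511.76
  Apr: +$877.94 → -$2,633.82
  May: +$877.94 → -$1,755.88
  Jun: +$877.94 → -$877.94
  Jul: +$877.94 → $0.00
Lowest trial balance = -$4,389.70 (Feb)
Initial deposit = cushion − low point = $1,755.88 − (-$4,389.70) = $6,145.58

$6,145.58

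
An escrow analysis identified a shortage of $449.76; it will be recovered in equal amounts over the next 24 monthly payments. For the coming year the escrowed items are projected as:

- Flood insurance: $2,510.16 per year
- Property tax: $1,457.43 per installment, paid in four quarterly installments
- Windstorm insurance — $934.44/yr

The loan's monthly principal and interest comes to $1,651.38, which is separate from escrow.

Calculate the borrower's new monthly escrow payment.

Flood insurance — $2,510.16 annually
Property tax — $1,457.43 × 4 = $5,829.72 annually
Windstorm insurance — $934.44 annually
Yearly total = $9,274.32
Per month = $9,274.32 ÷ 12 = $772.86
Shortage per month = $449.76 ÷ 24 = $18.74
Adjusted monthly = $772.86 + $18.74 = $791.60

$791.60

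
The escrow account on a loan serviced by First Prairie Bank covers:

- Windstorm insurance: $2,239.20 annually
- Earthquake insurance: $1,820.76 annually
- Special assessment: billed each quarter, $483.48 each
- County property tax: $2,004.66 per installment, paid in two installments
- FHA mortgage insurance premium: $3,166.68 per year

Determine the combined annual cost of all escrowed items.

$13,169.88

Windstorm insurance = $2,239.20 per year
Earthquake insurance = $1,820.76 per year
Special assessment = $483.48 × 4 = $1,933.92 per year
County property tax = $2,004.66 × 2 = $4,009.32 per year
FHA mortgage insurance premium = $3,166.68 per year
Total annual escrow = $2,239.20 + $1,820.76 + $1,933.92 + $4,009.32 + $3,166.68 = $13,169.88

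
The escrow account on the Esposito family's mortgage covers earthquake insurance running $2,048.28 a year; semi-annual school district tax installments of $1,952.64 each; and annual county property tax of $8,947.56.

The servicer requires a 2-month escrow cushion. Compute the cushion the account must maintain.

$2,483.52

Earthquake insurance = $2,048.28 annually
School district tax = $1,952.64 × 2 = $3,905.28 annually
County property tax = $8,947.56 annually
Annual escrow total = $14,901.12
Base monthly escrow = $14,901.12 ÷ 12 = $1,241.76
Reserve = 2 × $1,241.76 = $2,483.52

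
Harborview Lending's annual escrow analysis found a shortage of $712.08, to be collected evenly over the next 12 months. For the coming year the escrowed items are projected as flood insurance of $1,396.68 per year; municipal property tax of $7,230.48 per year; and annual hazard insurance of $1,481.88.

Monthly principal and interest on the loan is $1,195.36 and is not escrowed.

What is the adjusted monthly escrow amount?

Flood insurance: $1,396.68/yr
Municipal property tax: $7,230.48/yr
Hazard insurance: $1,481.88/yr
Total annual escrow = $1,396.68 + $7,230.48 + $1,481.88 = $10,109.04
Monthly = $10,109.04 ÷ 12 = $842.42
Shortage per month = $712.08 / 12 = $59.34
New monthly escrow = $842.42 + $59.34 = $901.76

$901.76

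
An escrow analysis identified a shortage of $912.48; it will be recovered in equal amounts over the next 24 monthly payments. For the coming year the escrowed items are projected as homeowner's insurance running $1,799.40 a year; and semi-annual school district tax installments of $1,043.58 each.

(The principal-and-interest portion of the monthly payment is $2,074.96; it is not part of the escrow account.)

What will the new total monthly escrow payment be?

Homeowner's insurance = $1,799.40 per year
School district tax = $1,043.58 × 2 = $2,087.16 per year
Yearly total = $3,886.56
Per month = $3,886.56 / 12 = $323.88
Shortage spread = $912.48 ÷ 24 = $38.02/mo
New monthly escrow = $323.88 + $38.02 = $361.90

$361.90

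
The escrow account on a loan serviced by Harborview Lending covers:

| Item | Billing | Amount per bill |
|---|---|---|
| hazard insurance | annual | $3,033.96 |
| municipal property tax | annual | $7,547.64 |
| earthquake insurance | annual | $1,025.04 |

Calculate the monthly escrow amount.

$967.22

Hazard insurance = $3,033.96 annually
Municipal property tax = $7,547.64 annually
Earthquake insurance = $1,025.04 annually
Total per year = $11,606.64
Per month = $11,606.64 ÷ 12 = $967.22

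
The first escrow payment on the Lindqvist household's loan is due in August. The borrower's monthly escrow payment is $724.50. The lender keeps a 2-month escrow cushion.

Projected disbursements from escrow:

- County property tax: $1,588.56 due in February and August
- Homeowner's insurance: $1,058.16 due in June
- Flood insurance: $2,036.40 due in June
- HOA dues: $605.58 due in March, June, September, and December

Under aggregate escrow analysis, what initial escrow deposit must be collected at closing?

$2,313.06

Cushion = 2 × $724.50 = $1,449.00
Trial balance (start $0, +$724.50 each month, − disbursements):
  Aug: +$724.50 − $1,588.56 → -$864.06
  Sep: +$724.50 − $605.58 → -$745.14
  Oct: +$724.50 → -$20.64
  Nov: +$724.50 → $703.86
  Dec: +$724.50 − $605.58 → $822.78
  Jan: +$724.50 → $1,547.28
  Feb: +$724.50 − $1,588.56 → $683.22
  Mar: +$724.50 − $605.58 → $802.14
  Apr: +$724.50 → $1,526.64
  May: +$724.50 → $2,251.14
  Jun: +$724.50 − $3,700.14 → -$724.50
  Jul: +$724.50 → $0.00
Lowest trial balance = -$864.06 (Aug)
Initial deposit = cushion − low point = $1,449.00 − (-$864.06) = $2,313.06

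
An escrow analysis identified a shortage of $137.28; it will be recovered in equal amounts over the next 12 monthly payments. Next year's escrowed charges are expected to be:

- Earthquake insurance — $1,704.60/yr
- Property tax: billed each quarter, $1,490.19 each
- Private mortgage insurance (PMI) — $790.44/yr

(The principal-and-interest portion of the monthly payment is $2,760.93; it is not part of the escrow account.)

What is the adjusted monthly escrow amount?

$716.09

Earthquake insurance: $1,704.60/yr
Property tax: $1,490.19 × 4 = $5,960.76/yr
Private mortgage insurance (PMI): $790.44/yr
Combined annual = $8,455.80
Monthly escrow = $8,455.80 ÷ 12 = $704.65
Shortage spread = $137.28 ÷ 12 = $11.44/mo
Adjusted monthly = $704.65 + $11.44 = $716.09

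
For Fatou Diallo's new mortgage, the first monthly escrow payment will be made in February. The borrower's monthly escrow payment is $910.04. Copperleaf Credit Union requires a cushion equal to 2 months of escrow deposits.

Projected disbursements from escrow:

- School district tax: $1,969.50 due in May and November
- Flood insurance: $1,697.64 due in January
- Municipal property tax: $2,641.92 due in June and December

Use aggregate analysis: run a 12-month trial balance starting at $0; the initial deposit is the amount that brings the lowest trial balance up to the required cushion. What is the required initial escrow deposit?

Cushion = 2 × $910.04 = $1,820.08
Trial balance (start $0, +$910.04 each month, − disbursements):
  Feb: +$910.04 → $910.04
  Mar: +$910.04 → $1,820.08
  Apr: +$910.04 → $2,730.12
  May: +$910.04 − $1,969.50 → $1,670.66
  Jun: +$910.04 − $2,641.92 → -$61.22
  Jul: +$910.04 → $848.82
  Aug: +$910.04 → $1,758.86
  Sep: +$910.04 → $2,668.90
  Oct: +$910.04 → $3,578.94
  Nov: +$910.04 − $1,969.50 → $2,519.48
  Dec: +$910.04 − $2,641.92 → $787.60
  Jan: +$910.04 − $1,697.64 → $0.00
Lowest trial balance = -$61.22 (Jun)
Initial deposit = cushion − low point = $1,820.08 − (-$61.22) = $1,881.30

$1,881.30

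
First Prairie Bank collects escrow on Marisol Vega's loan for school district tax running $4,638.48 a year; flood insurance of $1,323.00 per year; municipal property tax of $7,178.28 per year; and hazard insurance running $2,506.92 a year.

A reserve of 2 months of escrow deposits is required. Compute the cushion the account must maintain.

School district tax — $4,638.48 per year
Flood insurance — $1,323.00 per year
Municipal property tax — $7,178.28 per year
Hazard insurance — $2,506.92 per year
Combined annual = $4,638.48 + $1,323.00 + $7,178.28 + $2,506.92 = $15,646.68
Base monthly escrow = $15,646.68 ÷ 12 = $1,303.89
Cushion = 2 × $1,303.89 = $2,607.78

$2,607.78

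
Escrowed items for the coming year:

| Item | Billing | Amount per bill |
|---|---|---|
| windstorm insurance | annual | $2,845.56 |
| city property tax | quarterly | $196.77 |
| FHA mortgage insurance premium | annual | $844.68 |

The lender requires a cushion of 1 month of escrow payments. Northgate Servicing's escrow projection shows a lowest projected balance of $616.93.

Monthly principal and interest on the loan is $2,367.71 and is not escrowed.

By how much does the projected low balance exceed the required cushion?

$243.82

Windstorm insurance — $2,845.56/yr
City property tax — $196.77 × 4 = $787.08/yr
FHA mortgage insurance premium — $844.68/yr
Total per year = $4,477.32
Base monthly escrow = $4,477.32 / 12 = $373.11
Cushion = 1 × $373.11 = $373.11
Surplus = $616.93 − $373.11 = $243.82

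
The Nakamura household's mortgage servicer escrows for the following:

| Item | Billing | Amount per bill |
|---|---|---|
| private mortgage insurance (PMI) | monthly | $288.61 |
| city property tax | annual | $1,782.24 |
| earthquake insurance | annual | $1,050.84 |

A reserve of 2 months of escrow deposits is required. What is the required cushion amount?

$1,049.40

Private mortgage insurance (PMI): $288.61 × 12 = $3,463.32/yr
City property tax: $1,782.24/yr
Earthquake insurance: $1,050.84/yr
Total annual escrow = $6,296.40
Monthly = $6,296.40 / 12 = $524.70
Cushion = 2 × $524.70 = $1,049.40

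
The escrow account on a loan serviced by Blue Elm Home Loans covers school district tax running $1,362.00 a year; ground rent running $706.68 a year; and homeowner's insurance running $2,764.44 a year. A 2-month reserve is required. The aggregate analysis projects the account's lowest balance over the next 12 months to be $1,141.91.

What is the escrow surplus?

$336.39

School district tax = $1,362.00
Ground rent = $706.68
Homeowner's insurance = $2,764.44
Annual escrow total = $4,833.12
Per month = $4,833.12 / 12 = $402.76
Cushion = 2 × $402.76 = $805.52
Excess over cushion: $1,141.91 − $805.52 = $336.39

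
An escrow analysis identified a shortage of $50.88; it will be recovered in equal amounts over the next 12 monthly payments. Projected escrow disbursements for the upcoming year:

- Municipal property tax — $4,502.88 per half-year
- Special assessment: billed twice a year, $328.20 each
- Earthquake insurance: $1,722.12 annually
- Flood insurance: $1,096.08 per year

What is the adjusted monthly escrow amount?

Municipal property tax = $4,502.88 × 2 = $9,005.76
Special assessment = $328.20 × 2 = $656.40
Earthquake insurance = $1,722.12
Flood insurance = $1,096.08
Combined annual = $12,480.36
Monthly = $12,480.36 / 12 = $1,040.03
Monthly shortage recovery: $50.88 / 12 = $4.24
Adjusted monthly = $1,040.03 + $4.24 = $1,044.27

$1,044.27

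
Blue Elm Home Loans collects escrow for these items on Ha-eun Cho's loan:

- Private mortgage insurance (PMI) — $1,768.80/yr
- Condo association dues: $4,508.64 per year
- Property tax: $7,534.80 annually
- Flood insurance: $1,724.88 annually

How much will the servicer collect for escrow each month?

$1,294.76

Private mortgage insurance (PMI): $1,768.80/yr
Condo association dues: $4,508.64/yr
Property tax: $7,534.80/yr
Flood insurance: $1,724.88/yr
Combined annual = $15,537.12
Base monthly escrow = $15,537.12 ÷ 12 = $1,294.76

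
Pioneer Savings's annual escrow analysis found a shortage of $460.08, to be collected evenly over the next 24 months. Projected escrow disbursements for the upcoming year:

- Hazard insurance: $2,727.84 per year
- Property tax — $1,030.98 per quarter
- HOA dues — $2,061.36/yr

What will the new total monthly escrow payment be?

$761.93

Hazard insurance: $2,727.84
Property tax: $1,030.98 × 4 = $4,123.92
HOA dues: $2,061.36
Annual escrow total = $2,727.84 + $4,123.92 + $2,061.36 = $8,913.12
Monthly escrow = $8,913.12 ÷ 12 = $742.76
Shortage spread = $460.08 ÷ 24 = $19.17/mo
New monthly escrow = $742.76 + $19.17 = $761.93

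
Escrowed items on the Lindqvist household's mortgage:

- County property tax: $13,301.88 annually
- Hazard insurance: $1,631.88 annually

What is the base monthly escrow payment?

County property tax — $13,301.88 per year
Hazard insurance — $1,631.88 per year
Annual escrow total = $14,933.76
Per month = $14,933.76 ÷ 12 = $1,244.48

$1,244.48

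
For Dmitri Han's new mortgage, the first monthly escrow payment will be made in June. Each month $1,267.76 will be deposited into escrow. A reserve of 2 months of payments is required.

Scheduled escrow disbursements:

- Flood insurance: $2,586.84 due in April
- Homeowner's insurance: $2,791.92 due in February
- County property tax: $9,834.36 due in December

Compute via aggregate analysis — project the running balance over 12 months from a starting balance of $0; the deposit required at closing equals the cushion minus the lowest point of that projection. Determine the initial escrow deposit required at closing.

$3,803.28

Cushion = 2 × $1,267.76 = $2,535.52
Trial balance (start $0, +$1,267.76 each month, − disbursements):
  Jun: +$1,267.76 → $1,267.76
  Jul: +$1,267.76 → $2,535.52
  Aug: +$1,267.76 → $3,803.28
  Sep: +$1,267.76 → $5,071.04
  Oct: +$1,267.76 → $6,338.80
  Nov: +$1,267.76 → $7,606.56
  Dec: +$1,267.76 − $9,834.36 → -$960.04
  Jan: +$1,267.76 → $307.72
  Feb: +$1,267.76 − $2,791.92 → -$1,216.44
  Mar: +$1,267.76 → $51.32
  Apr: +$1,267.76 − $2,586.84 → -$1,267.76
  May: +$1,267.76 → $0.00
Lowest trial balance = -$1,267.76 (Apr)
Initial deposit = cushion − low point = $2,535.52 − (-$1,267.76) = $3,803.28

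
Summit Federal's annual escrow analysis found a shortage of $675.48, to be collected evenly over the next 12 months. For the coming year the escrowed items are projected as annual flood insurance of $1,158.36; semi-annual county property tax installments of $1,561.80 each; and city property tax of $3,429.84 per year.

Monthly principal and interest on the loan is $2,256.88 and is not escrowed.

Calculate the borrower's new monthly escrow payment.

$698.94

Flood insurance = $1,158.36/yr
County property tax = $1,561.80 × 2 = $3,123.60/yr
City property tax = $3,429.84/yr
Annual escrow total = $1,158.36 + $3,123.60 + $3,429.84 = $7,711.80
Per month = $7,711.80 ÷ 12 = $642.65
Shortage spread = $675.48 / 12 = $56.29/mo
New monthly escrow = $642.65 + $56.29 = $698.94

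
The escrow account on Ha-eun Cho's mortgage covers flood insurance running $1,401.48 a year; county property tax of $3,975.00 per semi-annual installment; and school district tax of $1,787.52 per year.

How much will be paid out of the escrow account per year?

Flood insurance: $1,401.48/yr
County property tax: $3,975.00 × 2 = $7,950.00/yr
School district tax: $1,787.52/yr
Total per year = $1,401.48 + $7,950.00 + $1,787.52 = $11,139.00

$11,139.00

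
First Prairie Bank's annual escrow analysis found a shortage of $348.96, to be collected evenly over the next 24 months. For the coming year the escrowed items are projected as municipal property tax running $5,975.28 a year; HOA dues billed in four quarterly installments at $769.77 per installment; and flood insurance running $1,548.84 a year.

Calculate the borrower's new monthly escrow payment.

$898.14

Municipal property tax = $5,975.28/yr
HOA dues = $769.77 × 4 = $3,079.08/yr
Flood insurance = $1,548.84/yr
Total annual escrow = $5,975.28 + $3,079.08 + $1,548.84 = $10,603.20
Monthly escrow = $10,603.20 ÷ 12 = $883.60
Monthly shortage recovery: $348.96 / 24 = $14.54
New monthly escrow = $883.60 + $14.54 = $898.14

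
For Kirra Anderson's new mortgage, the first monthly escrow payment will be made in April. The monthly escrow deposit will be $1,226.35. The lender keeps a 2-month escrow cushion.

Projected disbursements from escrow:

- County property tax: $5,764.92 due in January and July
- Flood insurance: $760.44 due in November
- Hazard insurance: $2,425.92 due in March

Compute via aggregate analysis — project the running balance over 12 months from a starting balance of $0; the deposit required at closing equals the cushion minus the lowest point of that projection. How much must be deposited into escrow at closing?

$3,312.22

Cushion = 2 × $1,226.35 = $2,452.70
Trial balance (start $0, +$1,226.35 each month, − disbursements):
  Apr: +$1,226.35 → $1,226.35
  May: +$1,226.35 → $2,452.70
  Jun: +$1,226.35 → $3,679.05
  Jul: +$1,226.35 − $5,764.92 → -$859.52
  Aug: +$1,226.35 → $366.83
  Sep: +$1,226.35 → $1,593.18
  Oct: +$1,226.35 → $2,819.53
  Nov: +$1,226.35 − $760.44 → $3,285.44
  Dec: +$1,226.35 → $4,511.79
  Jan: +$1,226.35 − $5,764.92 → -$26.78
  Feb: +$1,226.35 → $1,199.57
  Mar: +$1,226.35 − $2,425.92 → $0.00
Lowest trial balance = -$859.52 (Jul)
Initial deposit = cushion − low point = $2,452.70 − (-$859.52) = $3,312.22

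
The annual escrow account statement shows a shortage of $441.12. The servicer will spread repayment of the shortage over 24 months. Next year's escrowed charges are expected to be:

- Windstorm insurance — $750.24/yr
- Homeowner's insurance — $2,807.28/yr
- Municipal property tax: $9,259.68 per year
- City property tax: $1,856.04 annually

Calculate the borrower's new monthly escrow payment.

$1,241.15

Windstorm insurance: $750.24 per year
Homeowner's insurance: $2,807.28 per year
Municipal property tax: $9,259.68 per year
City property tax: $1,856.04 per year
Combined annual = $14,673.24
Per month = $14,673.24 ÷ 12 = $1,222.77
Shortage spread = $441.12 ÷ 24 = $18.38/mo
Adjusted monthly = $1,222.77 + $18.38 = $1,241.15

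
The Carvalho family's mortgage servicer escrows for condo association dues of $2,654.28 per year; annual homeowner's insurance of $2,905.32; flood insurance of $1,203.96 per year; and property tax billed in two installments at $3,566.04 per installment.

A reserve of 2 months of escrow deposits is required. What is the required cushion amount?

$2,315.94

Condo association dues: $2,654.28
Homeowner's insurance: $2,905.32
Flood insurance: $1,203.96
Property tax: $3,566.04 × 2 = $7,132.08
Total per year = $2,654.28 + $2,905.32 + $1,203.96 + $7,132.08 = $13,895.64
Monthly escrow = $13,895.64 ÷ 12 = $1,157.97
Required cushion = 2 × $1,157.97 = $2,315.94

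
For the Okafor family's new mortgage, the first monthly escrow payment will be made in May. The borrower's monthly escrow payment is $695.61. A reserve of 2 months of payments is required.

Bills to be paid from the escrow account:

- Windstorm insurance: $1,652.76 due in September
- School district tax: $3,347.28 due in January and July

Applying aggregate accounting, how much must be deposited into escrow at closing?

Cushion = 2 × $695.61 = $1,391.22
Trial balance (start $0, +$695.61 each month, − disbursements):
  May: +$695.61 → $695.61
  Jun: +$695.61 → $1,391.22
  Jul: +$695.61 − $3,347.28 → -$1,260.45
  Aug: +$695.61 → -$564.84
  Sep: +$695.61 − $1,652.76 → -$1,521.99
  Oct: +$695.61 → -$826.38
  Nov: +$695.61 → -$130.77
  Dec: +$695.61 → $564.84
  Jan: +$695.61 − $3,347.28 → -$2,086.83
  Feb: +$695.61 → -$1,391.22
  Mar: +$695.61 → -$695.61
  Apr: +$695.61 → $0.00
Lowest trial balance = -$2,086.83 (Jan)
Initial deposit = cushion − low point = $1,391.22 − (-$2,086.83) = $3,478.05

$3,478.05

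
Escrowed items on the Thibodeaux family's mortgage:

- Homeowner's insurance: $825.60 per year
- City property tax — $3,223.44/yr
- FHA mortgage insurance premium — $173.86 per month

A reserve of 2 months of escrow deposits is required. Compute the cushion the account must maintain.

$1,022.56

Homeowner's insurance — $825.60
City property tax — $3,223.44
FHA mortgage insurance premium — $173.86 × 12 = $2,086.32
Yearly total = $825.60 + $3,223.44 + $2,086.32 = $6,135.36
Monthly = $6,135.36 / 12 = $511.28
Required cushion = 2 × $511.28 = $1,022.56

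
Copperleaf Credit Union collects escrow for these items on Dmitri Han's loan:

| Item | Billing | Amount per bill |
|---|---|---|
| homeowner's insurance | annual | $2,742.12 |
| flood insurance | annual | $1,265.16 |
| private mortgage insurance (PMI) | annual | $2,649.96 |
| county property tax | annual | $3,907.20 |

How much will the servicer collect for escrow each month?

$880.37

Homeowner's insurance = $2,742.12
Flood insurance = $1,265.16
Private mortgage insurance (PMI) = $2,649.96
County property tax = $3,907.20
Combined annual = $2,742.12 + $1,265.16 + $2,649.96 + $3,907.20 = $10,564.44
Monthly escrow = $10,564.44 ÷ 12 = $880.37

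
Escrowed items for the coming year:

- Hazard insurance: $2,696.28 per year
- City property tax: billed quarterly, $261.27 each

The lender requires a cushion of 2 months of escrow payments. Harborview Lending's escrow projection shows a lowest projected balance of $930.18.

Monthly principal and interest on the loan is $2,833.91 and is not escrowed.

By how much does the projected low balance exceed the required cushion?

Hazard insurance = $2,696.28
City property tax = $261.27 × 4 = $1,045.08
Total annual escrow = $2,696.28 + $1,045.08 = $3,741.36
Monthly = $3,741.36 ÷ 12 = $311.78
Required cushion = 2 × $311.78 = $623.56
Surplus = $930.18 − $623.56 = $306.62

$306.62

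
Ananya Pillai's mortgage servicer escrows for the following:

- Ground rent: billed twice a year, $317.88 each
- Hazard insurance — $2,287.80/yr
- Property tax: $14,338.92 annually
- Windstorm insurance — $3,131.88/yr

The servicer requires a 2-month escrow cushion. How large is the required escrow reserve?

Ground rent: $317.88 × 2 = $635.76/yr
Hazard insurance: $2,287.80/yr
Property tax: $14,338.92/yr
Windstorm insurance: $3,131.88/yr
Yearly total = $20,394.36
Base monthly escrow = $20,394.36 / 12 = $1,699.53
Required cushion = 2 × $1,699.53 = $3,399.06

$3,399.06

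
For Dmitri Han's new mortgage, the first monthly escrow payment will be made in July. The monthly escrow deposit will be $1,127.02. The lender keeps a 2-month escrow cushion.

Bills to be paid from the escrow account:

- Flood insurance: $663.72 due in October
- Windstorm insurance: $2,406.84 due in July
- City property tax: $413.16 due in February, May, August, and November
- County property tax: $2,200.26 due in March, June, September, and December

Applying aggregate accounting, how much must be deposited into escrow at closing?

Cushion = 2 × $1,127.02 = $2,254.04
Trial balance (start $0, +$1,127.02 each month, − disbursements):
  Jul: +$1,127.02 − $2,406.84 → -$1,279.82
  Aug: +$1,127.02 − $413.16 → -$565.96
  Sep: +$1,127.02 − $2,200.26 → -$1,639.20
  Oct: +$1,127.02 − $663.72 → -$1,175.90
  Nov: +$1,127.02 − $413.16 → -$462.04
  Dec: +$1,127.02 − $2,200.26 → -$1,535.28
  Jan: +$1,127.02 → -$408.26
  Feb: +$1,127.02 − $413.16 → $305.60
  Mar: +$1,127.02 − $2,200.26 → -$767.64
  Apr: +$1,127.02 → $359.38
  May: +$1,127.02 − $413.16 → $1,073.24
  Jun: +$1,127.02 − $2,200.26 → $0.00
Lowest trial balance = -$1,639.20 (Sep)
Initial deposit = cushion − low point = $2,254.04 − (-$1,639.20) = $3,893.24

$3,893.24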